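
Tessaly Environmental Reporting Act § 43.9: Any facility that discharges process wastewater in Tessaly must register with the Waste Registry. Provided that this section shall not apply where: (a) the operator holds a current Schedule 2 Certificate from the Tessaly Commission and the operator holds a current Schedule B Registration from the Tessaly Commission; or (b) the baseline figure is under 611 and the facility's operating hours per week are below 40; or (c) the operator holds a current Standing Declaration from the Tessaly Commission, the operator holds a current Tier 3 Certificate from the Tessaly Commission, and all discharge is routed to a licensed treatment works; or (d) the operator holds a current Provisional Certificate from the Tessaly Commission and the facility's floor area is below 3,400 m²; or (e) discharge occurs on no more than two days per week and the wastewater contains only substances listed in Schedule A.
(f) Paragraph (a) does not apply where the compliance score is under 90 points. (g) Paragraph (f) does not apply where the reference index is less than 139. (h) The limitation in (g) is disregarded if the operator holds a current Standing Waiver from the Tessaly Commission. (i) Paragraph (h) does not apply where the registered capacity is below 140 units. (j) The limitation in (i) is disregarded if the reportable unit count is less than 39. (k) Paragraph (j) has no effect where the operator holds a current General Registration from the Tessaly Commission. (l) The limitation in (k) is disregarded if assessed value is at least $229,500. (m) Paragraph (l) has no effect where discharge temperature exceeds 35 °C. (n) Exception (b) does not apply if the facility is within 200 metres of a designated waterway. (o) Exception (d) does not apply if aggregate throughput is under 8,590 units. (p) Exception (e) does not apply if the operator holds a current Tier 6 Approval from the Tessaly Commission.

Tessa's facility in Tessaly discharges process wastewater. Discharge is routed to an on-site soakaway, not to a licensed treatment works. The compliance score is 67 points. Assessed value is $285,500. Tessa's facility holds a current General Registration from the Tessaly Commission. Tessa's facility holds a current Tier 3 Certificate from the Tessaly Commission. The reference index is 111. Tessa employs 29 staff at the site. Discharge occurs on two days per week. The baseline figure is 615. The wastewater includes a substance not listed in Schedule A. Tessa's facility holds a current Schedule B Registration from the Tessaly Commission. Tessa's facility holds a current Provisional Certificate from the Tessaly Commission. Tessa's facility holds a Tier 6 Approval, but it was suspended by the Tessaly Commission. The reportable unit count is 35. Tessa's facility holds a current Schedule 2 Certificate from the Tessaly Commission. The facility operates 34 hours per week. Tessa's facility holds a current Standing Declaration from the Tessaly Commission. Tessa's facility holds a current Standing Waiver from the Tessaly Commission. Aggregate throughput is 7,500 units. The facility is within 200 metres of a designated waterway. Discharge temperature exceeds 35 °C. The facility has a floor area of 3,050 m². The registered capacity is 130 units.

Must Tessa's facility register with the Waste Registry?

No — exception (a) applies; Tessa's facility is not required to register with the Waste Registry.

Exception (a)'s conditions are all satisfied: a current Schedule 2 Certificate is held; a current Schedule B Registration is held. Under paragraphs (f)–(m): (f) would limit (a) — the compliance score is 67 points, under the 90 points limit — but (g) sets (f) aside: (g) operates — the reference index is 111, less than the 139 limit. (h) applies (a current Standing Waiver is held), but is overridden by (i): (i) operates — the registered capacity is 130 units, below the 140 units limit. (j) would limit (i) — the reportable unit count is 35, less than the 39 limit — but (k) sets (j) aside: (k) operates against (j): a current General Registration is held. (l) is engaged (assessed value is $285,500, meeting the $229,500 threshold), but yields to (m): (m) operates against (l): discharge temperature exceeds 35 °C. Exception (a) stands.
Exception (b) requires that the baseline figure is under 611; but the baseline figure is 615, not under 611, so (b) is unavailable.
Exception (c) does not apply: discharge is not routed to a licensed treatment works.
All of (d)'s requirements are met (a current Provisional Certificate is held; the facility's floor area is 3,050 m², below the 3,400 m² limit). Turning to paragraph (o): (o) operates against (d): aggregate throughput is 7,500 units, under the 8,590 units limit. Exception (d) does not apply.
Exception (e) does not apply: the wastewater includes a non-Schedule-A substance.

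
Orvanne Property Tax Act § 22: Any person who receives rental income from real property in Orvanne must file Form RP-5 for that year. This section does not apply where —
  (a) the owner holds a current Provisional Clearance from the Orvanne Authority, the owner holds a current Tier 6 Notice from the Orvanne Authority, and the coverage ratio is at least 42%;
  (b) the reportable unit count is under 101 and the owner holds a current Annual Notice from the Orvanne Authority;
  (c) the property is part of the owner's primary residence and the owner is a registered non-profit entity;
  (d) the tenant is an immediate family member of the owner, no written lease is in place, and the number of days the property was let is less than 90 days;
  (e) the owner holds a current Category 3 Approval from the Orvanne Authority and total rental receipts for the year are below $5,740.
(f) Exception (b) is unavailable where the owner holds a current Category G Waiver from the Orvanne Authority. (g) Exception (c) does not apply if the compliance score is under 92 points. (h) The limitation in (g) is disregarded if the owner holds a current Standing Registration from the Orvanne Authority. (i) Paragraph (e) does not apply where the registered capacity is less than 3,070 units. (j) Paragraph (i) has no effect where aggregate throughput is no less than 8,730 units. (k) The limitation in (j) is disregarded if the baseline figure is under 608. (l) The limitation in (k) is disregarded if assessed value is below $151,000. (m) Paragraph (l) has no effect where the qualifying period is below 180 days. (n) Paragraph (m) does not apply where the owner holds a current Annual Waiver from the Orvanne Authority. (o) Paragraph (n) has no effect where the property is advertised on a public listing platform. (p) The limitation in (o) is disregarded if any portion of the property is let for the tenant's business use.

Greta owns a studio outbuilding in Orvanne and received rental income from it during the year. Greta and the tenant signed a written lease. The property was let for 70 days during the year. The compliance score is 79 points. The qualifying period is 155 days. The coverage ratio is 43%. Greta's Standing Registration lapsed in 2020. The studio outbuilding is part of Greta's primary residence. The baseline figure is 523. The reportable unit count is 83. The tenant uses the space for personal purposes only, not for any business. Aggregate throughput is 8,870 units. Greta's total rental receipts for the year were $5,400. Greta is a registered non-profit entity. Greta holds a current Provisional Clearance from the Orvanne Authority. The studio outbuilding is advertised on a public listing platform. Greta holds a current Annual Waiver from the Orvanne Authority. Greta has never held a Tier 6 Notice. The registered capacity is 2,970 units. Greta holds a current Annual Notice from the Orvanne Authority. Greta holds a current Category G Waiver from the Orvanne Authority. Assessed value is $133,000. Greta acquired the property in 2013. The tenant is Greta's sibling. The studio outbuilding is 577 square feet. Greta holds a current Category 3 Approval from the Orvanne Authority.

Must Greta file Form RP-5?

Yes — Greta must file Form RP-5.

Exception (a) requires that the owner holds a current Tier 6 Notice from the Orvanne Authority; but there is no Tier 6 Notice in force, so (a) is unavailable.
Exception (b): the reportable unit count is 83, under the 101 limit; a current Annual Notice is held — every condition holds. However, paragraph (f) must be considered: (f) operates — a current Category G Waiver is held. So (b) is unavailable.
All of (c)'s requirements are met (the studio outbuilding is part of the primary residence; Greta is a registered non-profit). But applying paragraphs (g)–(h): (g) operates against (c): the compliance score is 79 points, under the 92 points limit. (h), which would lift (g), is not engaged — the Standing Registration is not current. So (c) is unavailable.
Exception (d) fails — a written lease is in place.
All of (e)'s requirements are met (a current Category 3 Approval is held; total rental receipts for the year are $5,400, below the $5,740 limit). Turning to paragraphs (i)–(p): (i) operates against (e): the registered capacity is 2,970 units, less than the 3,070 units limit. (j) operates (aggregate throughput is 8,870 units, meeting the 8,730 units threshold), but is overridden by (k): (k) is engaged — the baseline figure is 523, under the 608 limit. (l) would limit (k) — assessed value is $133,000, below the $151,000 limit — but (m) sets (l) aside: (m) operates against (l): the qualifying period is 155 days, below the 180 days limit. (n) would limit (m) — a current Annual Waiver is held — but (o) sets (n) aside: (o) is triggered — the property is publicly advertised. (p) does not operate here (the space is used for personal purposes only), so (o) stands. Exception (e) does not apply.
No exception applies. The general rule governs.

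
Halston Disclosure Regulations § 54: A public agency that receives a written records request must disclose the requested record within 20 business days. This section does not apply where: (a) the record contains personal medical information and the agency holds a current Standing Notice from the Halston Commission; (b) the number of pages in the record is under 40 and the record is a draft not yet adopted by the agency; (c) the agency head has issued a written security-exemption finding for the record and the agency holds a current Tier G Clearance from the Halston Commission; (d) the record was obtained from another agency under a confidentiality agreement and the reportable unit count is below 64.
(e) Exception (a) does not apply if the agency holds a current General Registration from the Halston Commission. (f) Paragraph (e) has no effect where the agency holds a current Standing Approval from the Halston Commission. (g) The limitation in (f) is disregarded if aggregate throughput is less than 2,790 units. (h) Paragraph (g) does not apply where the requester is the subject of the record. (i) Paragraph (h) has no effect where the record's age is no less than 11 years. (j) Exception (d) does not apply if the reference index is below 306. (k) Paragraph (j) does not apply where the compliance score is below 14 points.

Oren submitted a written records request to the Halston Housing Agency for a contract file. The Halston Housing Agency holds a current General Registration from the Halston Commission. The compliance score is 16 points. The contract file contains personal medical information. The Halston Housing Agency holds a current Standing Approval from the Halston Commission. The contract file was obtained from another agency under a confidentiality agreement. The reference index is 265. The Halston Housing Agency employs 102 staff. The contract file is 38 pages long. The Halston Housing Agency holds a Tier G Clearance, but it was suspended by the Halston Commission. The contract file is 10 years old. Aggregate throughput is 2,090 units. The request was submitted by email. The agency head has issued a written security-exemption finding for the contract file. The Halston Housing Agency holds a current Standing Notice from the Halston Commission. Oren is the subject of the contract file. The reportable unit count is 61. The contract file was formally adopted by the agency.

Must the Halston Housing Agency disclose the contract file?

All of (a)'s requirements are met (the contract file contains personal medical information; a current Standing Notice is held). Considering the limiting provisions: (e) operates (a current General Registration is held), but is displaced by (f): (f) operates against (e): a current Standing Approval is held. (g) would limit (f) — aggregate throughput is 2,090 units, less than the 2,790 units limit — but (h) sets (g) aside: (h) applies — Oren is the subject of the contract file. (i), which would lift (h), is inapplicable — the record's age is 10 years, short of 11 years. So (a) applies.
Exception (b) does not apply: the contract file has been formally adopted.
Exception (c) fails — there is no Tier G Clearance in force.
All of (d)'s requirements are met (the contract file was obtained under a confidentiality agreement; the reportable unit count is 61, below the 64 limit). But applying paragraphs (j)–(k): (j) operates against (d): the reference index is 265, below the 306 limit. (k), which would lift (j), does not operate here — the compliance score is 16 points, not below 14 points. (d) is therefore removed.

No — exception (a) applies; the Halston Housing Agency is not required to disclose the contract file.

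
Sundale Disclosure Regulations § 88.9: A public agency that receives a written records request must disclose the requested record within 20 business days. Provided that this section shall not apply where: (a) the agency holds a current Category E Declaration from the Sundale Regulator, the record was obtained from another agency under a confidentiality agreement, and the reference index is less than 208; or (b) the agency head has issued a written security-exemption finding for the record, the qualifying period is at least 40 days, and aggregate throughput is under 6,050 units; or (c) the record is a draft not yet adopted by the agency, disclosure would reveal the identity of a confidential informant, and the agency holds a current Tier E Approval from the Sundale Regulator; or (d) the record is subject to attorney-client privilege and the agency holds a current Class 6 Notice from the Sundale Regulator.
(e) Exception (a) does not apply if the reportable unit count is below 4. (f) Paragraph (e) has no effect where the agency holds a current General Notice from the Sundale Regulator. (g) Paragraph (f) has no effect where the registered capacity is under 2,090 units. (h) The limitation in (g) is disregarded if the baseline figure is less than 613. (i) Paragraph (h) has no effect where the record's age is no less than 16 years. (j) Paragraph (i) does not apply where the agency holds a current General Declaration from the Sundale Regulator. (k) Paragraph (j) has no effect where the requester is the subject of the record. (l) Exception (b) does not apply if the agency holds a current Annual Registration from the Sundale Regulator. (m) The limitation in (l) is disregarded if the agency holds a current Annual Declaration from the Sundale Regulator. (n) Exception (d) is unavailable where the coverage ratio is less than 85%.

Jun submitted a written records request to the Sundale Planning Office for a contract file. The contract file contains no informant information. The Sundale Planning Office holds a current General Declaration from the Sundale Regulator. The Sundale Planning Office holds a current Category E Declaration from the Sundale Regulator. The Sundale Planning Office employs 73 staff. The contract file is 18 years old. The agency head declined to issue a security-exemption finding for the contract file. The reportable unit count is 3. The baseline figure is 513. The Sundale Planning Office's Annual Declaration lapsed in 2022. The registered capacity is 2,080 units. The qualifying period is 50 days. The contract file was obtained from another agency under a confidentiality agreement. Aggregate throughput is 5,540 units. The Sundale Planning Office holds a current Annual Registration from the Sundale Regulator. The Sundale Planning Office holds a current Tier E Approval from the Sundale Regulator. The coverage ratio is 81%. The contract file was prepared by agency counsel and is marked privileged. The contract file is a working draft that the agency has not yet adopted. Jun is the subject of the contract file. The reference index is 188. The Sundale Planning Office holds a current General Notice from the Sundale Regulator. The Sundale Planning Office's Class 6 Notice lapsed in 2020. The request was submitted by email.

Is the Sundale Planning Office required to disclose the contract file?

Exception (a): a current Category E Declaration is held; the contract file was obtained under a confidentiality agreement; the reference index is 188, less than the 208 limit — every condition holds. But applying paragraphs (e)–(k): (e) is triggered — the reportable unit count is 3, below the 4 limit. (f) would limit (e) — a current General Notice is held — but (g) sets (f) aside: (g) operates against (f): the registered capacity is 2,080 units, under the 2,090 units limit. (h) would limit (g) — the baseline figure is 513, less than the 613 limit — but (i) sets (h) aside: (i) is engaged — the record's age is 18 years, meeting the 16 years threshold. (j) would limit (i) — a current General Declaration is held — but (k) sets (j) aside: (k) operates against (j): Jun is the subject of the contract file. Exception (a) does not apply.
Exception (b) requires that the agency head has issued a written security-exemption finding for the record; but the agency head declined to issue a security-exemption finding, so (b) is unavailable.
Exception (c) does not apply: the contract file contains no informant information.
Exception (d) does not apply: the Class 6 Notice is not current.
No exception applies. The general rule governs.

Yes — the Sundale Planning Office must disclose the contract file.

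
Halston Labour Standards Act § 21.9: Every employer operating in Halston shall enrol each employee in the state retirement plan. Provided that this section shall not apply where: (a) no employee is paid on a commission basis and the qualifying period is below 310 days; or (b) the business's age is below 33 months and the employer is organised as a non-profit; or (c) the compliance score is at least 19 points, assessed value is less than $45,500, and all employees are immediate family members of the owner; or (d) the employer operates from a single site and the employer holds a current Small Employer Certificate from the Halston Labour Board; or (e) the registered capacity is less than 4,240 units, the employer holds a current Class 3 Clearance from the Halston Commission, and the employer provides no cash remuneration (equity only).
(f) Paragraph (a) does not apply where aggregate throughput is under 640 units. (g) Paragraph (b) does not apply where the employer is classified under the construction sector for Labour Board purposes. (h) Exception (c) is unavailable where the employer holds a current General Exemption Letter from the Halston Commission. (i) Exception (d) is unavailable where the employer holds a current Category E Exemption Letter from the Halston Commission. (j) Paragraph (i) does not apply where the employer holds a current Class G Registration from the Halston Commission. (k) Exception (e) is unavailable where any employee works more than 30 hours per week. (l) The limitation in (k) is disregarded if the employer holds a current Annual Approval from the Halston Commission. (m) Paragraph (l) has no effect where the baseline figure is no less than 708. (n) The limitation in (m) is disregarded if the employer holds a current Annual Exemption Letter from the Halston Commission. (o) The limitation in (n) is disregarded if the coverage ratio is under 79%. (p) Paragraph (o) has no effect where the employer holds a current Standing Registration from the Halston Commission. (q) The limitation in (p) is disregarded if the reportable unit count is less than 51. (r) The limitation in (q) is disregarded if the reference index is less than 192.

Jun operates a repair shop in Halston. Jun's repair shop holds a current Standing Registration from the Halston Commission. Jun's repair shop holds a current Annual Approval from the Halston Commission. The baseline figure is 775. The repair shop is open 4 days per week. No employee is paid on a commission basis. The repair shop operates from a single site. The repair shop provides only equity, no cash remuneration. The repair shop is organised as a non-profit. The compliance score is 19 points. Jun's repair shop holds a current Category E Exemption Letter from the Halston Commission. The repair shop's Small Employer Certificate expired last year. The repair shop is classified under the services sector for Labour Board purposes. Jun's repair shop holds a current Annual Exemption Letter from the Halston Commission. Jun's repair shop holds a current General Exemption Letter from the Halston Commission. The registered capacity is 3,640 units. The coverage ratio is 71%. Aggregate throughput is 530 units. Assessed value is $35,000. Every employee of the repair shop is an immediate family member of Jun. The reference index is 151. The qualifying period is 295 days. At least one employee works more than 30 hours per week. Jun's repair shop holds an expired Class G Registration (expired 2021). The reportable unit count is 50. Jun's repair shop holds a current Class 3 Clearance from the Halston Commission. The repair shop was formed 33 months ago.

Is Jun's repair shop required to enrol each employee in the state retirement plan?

No — exception (e) applies; Jun's repair shop is not required to enrol each employee in the state retirement plan.

Exception (a)'s conditions are all satisfied: no employee is paid on commission; the qualifying period is 295 days, below the 310 days limit. But: (f) operates against (a): aggregate throughput is 530 units, under the 640 units limit. (a) is therefore removed.
Exception (b) does not apply: the business's age is 33 months, not below 33 months.
Exception (c) is satisfied on its face — the compliance score is 19 points, meeting the 19 points threshold; assessed value is $35,000, less than the $45,500 limit; every employee is an immediate family member. However, paragraph (h) must be considered: (h) applies — a current General Exemption Letter is held. So (c) is unavailable.
Exception (d) fails — the Small Employer Certificate has expired.
Exception (e) is satisfied on its face — the registered capacity is 3,640 units, less than the 4,240 units limit; a current Class 3 Clearance is held; remuneration is equity-only. Considering the limiting provisions: (k) applies (at least one employee exceeds 30 hours/week), but is itself disapplied by (l): (l) is triggered — a current Annual Approval is held. (m) would limit (l) — the baseline figure is 775, meeting the 708 threshold — but (n) sets (m) aside: (n) operates against (m): a current Annual Exemption Letter is held. (o) would limit (n) — the coverage ratio is 71%, under the 79% limit — but (p) sets (o) aside: (p) operates — a current Standing Registration is held. (q) would limit (p) — the reportable unit count is 50, less than the 51 limit — but (r) sets (q) aside: (r) is triggered — the reference index is 151, less than the 192 limit. So (e) applies.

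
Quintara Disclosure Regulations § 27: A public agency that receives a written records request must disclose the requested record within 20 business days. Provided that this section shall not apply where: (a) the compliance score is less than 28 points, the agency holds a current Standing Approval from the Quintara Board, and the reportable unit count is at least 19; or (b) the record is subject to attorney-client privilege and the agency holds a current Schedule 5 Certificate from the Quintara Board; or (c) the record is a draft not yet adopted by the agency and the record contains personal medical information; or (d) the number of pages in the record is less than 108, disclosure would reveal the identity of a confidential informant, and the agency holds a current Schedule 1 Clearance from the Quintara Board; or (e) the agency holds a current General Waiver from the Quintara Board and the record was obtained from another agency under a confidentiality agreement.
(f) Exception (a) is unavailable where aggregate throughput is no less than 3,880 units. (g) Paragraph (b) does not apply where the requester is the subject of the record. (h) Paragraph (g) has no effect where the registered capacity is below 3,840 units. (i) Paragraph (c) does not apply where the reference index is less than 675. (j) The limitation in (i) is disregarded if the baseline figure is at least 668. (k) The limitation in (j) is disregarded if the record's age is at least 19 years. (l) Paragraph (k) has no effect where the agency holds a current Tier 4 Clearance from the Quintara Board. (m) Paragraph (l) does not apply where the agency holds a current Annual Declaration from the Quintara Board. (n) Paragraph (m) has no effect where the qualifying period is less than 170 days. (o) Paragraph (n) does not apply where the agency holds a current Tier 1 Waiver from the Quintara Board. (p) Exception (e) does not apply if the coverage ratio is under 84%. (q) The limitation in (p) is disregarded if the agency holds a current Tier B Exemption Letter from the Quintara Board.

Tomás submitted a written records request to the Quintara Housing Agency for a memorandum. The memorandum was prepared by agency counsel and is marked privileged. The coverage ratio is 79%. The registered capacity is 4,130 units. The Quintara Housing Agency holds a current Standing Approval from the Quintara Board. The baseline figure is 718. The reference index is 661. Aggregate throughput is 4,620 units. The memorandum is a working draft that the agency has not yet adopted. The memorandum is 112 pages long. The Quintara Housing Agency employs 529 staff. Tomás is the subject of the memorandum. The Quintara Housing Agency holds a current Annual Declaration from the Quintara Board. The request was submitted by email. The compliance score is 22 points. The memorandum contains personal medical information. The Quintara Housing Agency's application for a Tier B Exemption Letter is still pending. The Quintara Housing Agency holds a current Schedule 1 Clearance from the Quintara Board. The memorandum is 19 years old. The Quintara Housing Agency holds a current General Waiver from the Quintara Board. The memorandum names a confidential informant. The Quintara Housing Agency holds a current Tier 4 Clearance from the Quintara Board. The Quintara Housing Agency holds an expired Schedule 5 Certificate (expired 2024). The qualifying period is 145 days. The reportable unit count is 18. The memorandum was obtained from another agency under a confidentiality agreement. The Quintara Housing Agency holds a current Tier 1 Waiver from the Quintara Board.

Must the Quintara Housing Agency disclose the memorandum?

Exception (a) fails — the reportable unit count is 18, short of 19.
Exception (b) fails — the Schedule 5 Certificate is not current.
Exception (c): the memorandum is an unadopted draft; the memorandum contains personal medical information — every condition holds. Turning to paragraphs (i)–(o): (i) applies — the reference index is 661, less than the 675 limit. (j) would limit (i) — the baseline figure is 718, meeting the 668 threshold — but (k) sets (j) aside: (k) operates against (j): the record's age is 19 years, meeting the 19 years threshold. (l) operates (a current Tier 4 Clearance is held), but is set aside by (m): (m) operates against (l): a current Annual Declaration is held. (n) applies (the qualifying period is 145 days, less than the 170 days limit), but yields to (o): (o) operates against (n): a current Tier 1 Waiver is held. So (c) is unavailable.
Exception (d) requires that the number of pages in the record is less than 108; but the number of pages in the record is 112, not less than 108, so (d) is unavailable.
Exception (e): a current General Waiver is held; the memorandum was obtained under a confidentiality agreement — every condition holds. Turning to paragraphs (p)–(q): (p) operates against (e): the coverage ratio is 79%, under the 84% limit. (q) is not triggered (no current Tier B Exemption Letter is held), so (p) stands. So (e) is unavailable.
Every exception is unavailable, so the rule governs.

Yes — the Quintara Housing Agency must disclose the memorandum.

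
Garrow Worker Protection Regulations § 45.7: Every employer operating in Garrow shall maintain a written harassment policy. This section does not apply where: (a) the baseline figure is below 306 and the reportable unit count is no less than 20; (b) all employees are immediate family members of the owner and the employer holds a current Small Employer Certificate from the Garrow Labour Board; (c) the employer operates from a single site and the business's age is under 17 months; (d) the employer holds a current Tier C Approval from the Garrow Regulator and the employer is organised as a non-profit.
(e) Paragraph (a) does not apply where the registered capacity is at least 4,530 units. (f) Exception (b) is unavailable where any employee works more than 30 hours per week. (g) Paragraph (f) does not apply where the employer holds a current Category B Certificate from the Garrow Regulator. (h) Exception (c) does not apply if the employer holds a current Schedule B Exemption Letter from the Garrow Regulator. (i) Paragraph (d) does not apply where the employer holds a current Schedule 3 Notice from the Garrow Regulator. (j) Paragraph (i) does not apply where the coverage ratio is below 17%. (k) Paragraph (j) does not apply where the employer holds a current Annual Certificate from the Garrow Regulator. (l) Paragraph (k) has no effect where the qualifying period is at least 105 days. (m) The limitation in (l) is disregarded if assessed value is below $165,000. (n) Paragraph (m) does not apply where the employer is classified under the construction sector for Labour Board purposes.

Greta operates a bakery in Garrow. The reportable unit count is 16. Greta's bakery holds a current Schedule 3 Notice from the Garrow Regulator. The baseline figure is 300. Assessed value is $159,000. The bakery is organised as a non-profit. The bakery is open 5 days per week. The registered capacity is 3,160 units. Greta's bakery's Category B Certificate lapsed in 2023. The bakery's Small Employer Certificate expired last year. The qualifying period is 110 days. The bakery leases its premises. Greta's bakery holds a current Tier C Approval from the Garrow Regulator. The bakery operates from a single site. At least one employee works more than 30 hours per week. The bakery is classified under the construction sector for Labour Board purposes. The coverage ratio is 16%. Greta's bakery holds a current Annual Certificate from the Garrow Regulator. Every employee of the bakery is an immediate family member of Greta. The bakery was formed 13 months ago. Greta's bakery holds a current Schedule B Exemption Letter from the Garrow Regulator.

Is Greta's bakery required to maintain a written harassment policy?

Exception (a) requires that the reportable unit count is no less than 20; but the reportable unit count is 16, short of 20, so (a) is unavailable.
Exception (b) fails — the Small Employer Certificate has expired.
Exception (c): the employer operates from a single site; the business's age is 13 months, under the 17 months limit — every condition holds. However, paragraph (h) must be considered: (h) operates against (c): a current Schedule B Exemption Letter is held. So (c) is unavailable.
Exception (d) is satisfied on its face — a current Tier C Approval is held; the employer is a non-profit. Under paragraphs (i)–(n): (i) would limit (d) — a current Schedule 3 Notice is held — but (j) sets (i) aside: (j) operates against (i): the coverage ratio is 16%, below the 17% limit. (k) would limit (j) — a current Annual Certificate is held — but (l) sets (k) aside: (l) operates against (k): the qualifying period is 110 days, meeting the 105 days threshold. (m) would limit (l) — assessed value is $159,000, below the $165,000 limit — but (n) sets (m) aside: (n) operates against (m): the bakery is classified under the construction sector. Exception (d) stands.

No — exception (d) applies; Greta's bakery is not required to maintain a written harassment policy.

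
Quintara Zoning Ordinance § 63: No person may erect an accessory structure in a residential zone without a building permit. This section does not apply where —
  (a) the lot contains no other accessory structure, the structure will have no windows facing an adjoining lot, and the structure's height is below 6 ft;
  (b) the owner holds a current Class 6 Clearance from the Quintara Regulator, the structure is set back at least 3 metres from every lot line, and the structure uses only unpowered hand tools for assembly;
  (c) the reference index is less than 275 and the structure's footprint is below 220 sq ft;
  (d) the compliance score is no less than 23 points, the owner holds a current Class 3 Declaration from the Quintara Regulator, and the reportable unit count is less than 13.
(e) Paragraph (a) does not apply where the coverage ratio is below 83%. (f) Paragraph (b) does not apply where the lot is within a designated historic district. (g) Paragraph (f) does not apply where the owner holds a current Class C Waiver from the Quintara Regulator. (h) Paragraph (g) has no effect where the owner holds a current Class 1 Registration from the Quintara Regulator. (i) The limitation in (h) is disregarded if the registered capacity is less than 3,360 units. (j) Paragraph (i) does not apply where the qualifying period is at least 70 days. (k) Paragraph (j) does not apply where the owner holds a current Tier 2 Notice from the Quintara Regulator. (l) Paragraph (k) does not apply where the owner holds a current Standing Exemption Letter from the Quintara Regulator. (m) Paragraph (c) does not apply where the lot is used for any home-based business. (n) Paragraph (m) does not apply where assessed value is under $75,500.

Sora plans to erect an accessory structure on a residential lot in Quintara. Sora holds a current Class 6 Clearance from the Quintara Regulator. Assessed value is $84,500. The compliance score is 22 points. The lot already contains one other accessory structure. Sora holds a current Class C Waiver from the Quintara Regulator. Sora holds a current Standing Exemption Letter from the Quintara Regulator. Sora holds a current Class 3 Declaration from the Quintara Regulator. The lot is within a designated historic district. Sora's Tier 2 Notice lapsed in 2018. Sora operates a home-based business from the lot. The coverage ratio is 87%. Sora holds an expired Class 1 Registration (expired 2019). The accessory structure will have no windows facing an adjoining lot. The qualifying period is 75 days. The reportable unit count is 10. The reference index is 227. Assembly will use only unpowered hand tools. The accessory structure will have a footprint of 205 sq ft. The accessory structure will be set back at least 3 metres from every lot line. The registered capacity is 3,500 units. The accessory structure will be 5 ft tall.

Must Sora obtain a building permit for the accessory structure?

No — exception (b) applies; Sora does not need a building permit.

Exception (a) fails — the lot already has another accessory structure.
Exception (b) is satisfied on its face — a current Class 6 Clearance is held; the setback is at least 3 m on every side; assembly uses only hand tools. Considering the limiting provisions: (f) operates (the lot is in a historic district), but yields to (g): (g) is engaged — a current Class C Waiver is held. (h) is not engaged (there is no Class 1 Registration in force), so (g) stands. So (b) applies.
All of (c)'s requirements are met (the reference index is 227, less than the 275 limit; the structure's footprint is 205 sq ft, below the 220 sq ft limit). But: (m) operates against (c): a home-based business operates on the lot. (n) is not engaged (assessed value is $84,500, not under $75,500), so (m) stands. So (c) is unavailable.
Exception (d) requires that the compliance score is no less than 23 points; but the compliance score is 22 points, short of 23 points, so (d) is unavailable.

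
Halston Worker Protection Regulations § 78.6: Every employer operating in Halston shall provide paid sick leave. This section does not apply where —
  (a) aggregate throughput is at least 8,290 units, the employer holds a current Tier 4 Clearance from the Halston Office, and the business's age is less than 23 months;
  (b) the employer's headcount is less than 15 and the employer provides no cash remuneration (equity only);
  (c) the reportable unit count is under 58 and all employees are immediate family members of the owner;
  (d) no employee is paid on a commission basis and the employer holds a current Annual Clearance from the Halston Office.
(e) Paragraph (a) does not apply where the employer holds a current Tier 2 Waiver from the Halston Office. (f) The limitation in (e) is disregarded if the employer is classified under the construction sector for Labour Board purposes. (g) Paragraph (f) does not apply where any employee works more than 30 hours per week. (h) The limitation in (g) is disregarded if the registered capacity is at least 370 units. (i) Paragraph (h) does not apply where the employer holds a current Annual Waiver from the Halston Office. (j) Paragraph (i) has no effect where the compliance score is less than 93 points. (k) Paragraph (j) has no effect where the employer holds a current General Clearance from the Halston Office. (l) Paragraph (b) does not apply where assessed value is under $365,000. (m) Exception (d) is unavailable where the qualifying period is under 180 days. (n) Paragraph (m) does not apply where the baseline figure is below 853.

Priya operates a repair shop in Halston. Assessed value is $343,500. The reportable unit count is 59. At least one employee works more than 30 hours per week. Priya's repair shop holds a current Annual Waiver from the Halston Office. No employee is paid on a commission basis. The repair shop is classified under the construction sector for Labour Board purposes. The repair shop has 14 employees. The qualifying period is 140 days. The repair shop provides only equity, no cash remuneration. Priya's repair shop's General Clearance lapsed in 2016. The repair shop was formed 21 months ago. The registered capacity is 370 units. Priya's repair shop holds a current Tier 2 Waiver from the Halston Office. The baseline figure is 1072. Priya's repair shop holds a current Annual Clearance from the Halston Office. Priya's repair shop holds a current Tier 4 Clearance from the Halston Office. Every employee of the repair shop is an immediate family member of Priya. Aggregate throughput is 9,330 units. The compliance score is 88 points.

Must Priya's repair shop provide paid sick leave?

No — exception (a) applies; Priya's repair shop is not required to provide paid sick leave.

Exception (a)'s conditions are all satisfied: aggregate throughput is 9,330 units, meeting the 8,290 units threshold; a current Tier 4 Clearance is held; the business's age is 21 months, less than the 23 months limit. As to paragraphs (e)–(k): (e) would limit (a) — a current Tier 2 Waiver is held — but (f) sets (e) aside: (f) applies — the repair shop is classified under the construction sector. (g) would limit (f) — at least one employee exceeds 30 hours/week — but (h) sets (g) aside: (h) is engaged — the registered capacity is 370 units, meeting the 370 units threshold. (i) applies (a current Annual Waiver is held), but is itself disapplied by (j): (j) operates against (i): the compliance score is 88 points, less than the 93 points limit. (k), which would lift (j), is inapplicable — no current General Clearance is held. So (a) applies.
Exception (b): the employer's headcount is 14, less than the 15 limit; remuneration is equity-only — every condition holds. But applying paragraph (l): (l) operates against (b): assessed value is $343,500, under the $365,000 limit. (b) is therefore removed.
Exception (c) does not apply: the reportable unit count is 59, not under 58.
All of (d)'s requirements are met (no employee is paid on commission; a current Annual Clearance is held). But: (m) operates against (d): the qualifying period is 140 days, under the 180 days limit. (n), which would lift (m), is inapplicable — the baseline figure is 1,072, not below 853. (d) is therefore removed.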